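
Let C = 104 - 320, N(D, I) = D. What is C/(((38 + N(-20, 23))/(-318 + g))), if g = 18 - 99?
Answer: 4788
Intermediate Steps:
g = -81
C = -216
C/(((38 + N(-20, 23))/(-318 + g))) = -216*(-318 - 81)/(38 - 20) = -216/(18/(-399)) = -216/(18*(-1/399)) = -216/(-6/133) = -216*(-133/6) = 4788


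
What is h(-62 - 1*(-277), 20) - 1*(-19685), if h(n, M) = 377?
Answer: 20062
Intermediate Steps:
h(-62 - 1*(-277), 20) - 1*(-19685) = 377 - 1*(-19685) = 377 + 19685 = 20062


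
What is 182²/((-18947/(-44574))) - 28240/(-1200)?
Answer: 22153725931/284205 ≈ 77950.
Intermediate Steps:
182²/((-18947/(-44574))) - 28240/(-1200) = 33124/((-18947*(-1/44574))) - 28240*(-1/1200) = 33124/(18947/44574) + 353/15 = 33124*(44574/18947) + 353/15 = 1476469176/18947 + 353/15 = 22153725931/284205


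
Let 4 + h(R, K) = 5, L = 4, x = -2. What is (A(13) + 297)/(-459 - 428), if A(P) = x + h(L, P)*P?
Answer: -308/887 ≈ -0.34724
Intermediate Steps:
h(R, K) = 1 (h(R, K) = -4 + 5 = 1)
A(P) = -2 + P (A(P) = -2 + 1*P = -2 + P)
(A(13) + 297)/(-459 - 428) = ((-2 + 13) + 297)/(-459 - 428) = (11 + 297)/(-887) = 308*(-1/887) = -308/887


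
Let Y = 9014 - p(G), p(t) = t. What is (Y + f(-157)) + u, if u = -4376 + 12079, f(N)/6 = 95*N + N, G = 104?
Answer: -73819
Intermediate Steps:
f(N) = 576*N (f(N) = 6*(95*N + N) = 6*(96*N) = 576*N)
u = 7703
Y = 8910 (Y = 9014 - 1*104 = 9014 - 104 = 8910)
(Y + f(-157)) + u = (8910 + 576*(-157)) + 7703 = (8910 - 90432) + 7703 = -81522 + 7703 = -73819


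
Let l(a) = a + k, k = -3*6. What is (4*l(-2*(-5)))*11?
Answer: -352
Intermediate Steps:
k = -18
l(a) = -18 + a (l(a) = a - 18 = -18 + a)
(4*l(-2*(-5)))*11 = (4*(-18 - 2*(-5)))*11 = (4*(-18 + 10))*11 = (4*(-8))*11 = -32*11 = -352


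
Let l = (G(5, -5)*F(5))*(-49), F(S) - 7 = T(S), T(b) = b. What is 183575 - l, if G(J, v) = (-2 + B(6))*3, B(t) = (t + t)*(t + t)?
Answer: 434063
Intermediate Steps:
B(t) = 4*t² (B(t) = (2*t)*(2*t) = 4*t²)
F(S) = 7 + S
G(J, v) = 426 (G(J, v) = (-2 + 4*6²)*3 = (-2 + 4*36)*3 = (-2 + 144)*3 = 142*3 = 426)
l = -250488 (l = (426*(7 + 5))*(-49) = (426*12)*(-49) = 5112*(-49) = -250488)
183575 - l = 183575 - 1*(-250488) = 183575 + 250488 = 434063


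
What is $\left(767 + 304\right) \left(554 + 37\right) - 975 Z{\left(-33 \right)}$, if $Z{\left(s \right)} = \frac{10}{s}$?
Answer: $\frac{6965821}{11} \approx 6.3326 \cdot 10^{5}$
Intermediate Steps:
$\left(767 + 304\right) \left(554 + 37\right) - 975 Z{\left(-33 \right)} = \left(767 + 304\right) \left(554 + 37\right) - 975 \frac{10}{-33} = 1071 \cdot 591 - 975 \cdot 10 \left(- \frac{1}{33}\right) = 632961 - - \frac{3250}{11} = 632961 + \frac{3250}{11} = \frac{6965821}{11}$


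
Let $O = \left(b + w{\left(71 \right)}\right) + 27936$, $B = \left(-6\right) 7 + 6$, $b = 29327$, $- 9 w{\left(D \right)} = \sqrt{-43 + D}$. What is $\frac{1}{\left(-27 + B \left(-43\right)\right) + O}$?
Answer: $\frac{1190376}{69975062777} + \frac{9 \sqrt{7}}{139950125554} \approx 1.7012 \cdot 10^{-5}$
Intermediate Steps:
$w{\left(D \right)} = - \frac{\sqrt{-43 + D}}{9}$
$B = -36$ ($B = -42 + 6 = -36$)
$O = 57263 - \frac{2 \sqrt{7}}{9}$ ($O = \left(29327 - \frac{\sqrt{-43 + 71}}{9}\right) + 27936 = \left(29327 - \frac{\sqrt{28}}{9}\right) + 27936 = \left(29327 - \frac{2 \sqrt{7}}{9}\right) + 27936 = 57263 - \frac{2 \sqrt{7}}{9} \approx 57262.0$)
$\frac{1}{\left(-27 + B \left(-43\right)\right) + O} = \frac{1}{\left(-27 - -1548\right) + \left(57263 - \frac{2 \sqrt{7}}{9}\right)} = \frac{1}{\left(-27 + 1548\right) + \left(57263 - \frac{2 \sqrt{7}}{9}\right)} = \frac{1}{1521 + \left(57263 - \frac{2 \sqrt{7}}{9}\right)} = \frac{1}{58784 - \frac{2 \sqrt{7}}{9}}$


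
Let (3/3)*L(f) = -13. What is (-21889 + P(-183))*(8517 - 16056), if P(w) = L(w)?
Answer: 165119178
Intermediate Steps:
L(f) = -13
P(w) = -13
(-21889 + P(-183))*(8517 - 16056) = (-21889 - 13)*(8517 - 16056) = -21902*(-7539) = 165119178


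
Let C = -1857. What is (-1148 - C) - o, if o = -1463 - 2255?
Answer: 4427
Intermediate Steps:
o = -3718
(-1148 - C) - o = (-1148 - 1*(-1857)) - 1*(-3718) = (-1148 + 1857) + 3718 = 709 + 3718 = 4427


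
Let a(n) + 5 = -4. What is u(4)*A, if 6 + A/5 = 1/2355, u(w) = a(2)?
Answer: 42387/157 ≈ 269.98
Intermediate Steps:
a(n) = -9 (a(n) = -5 - 4 = -9)
u(w) = -9
A = -14129/471 (A = -30 + 5/2355 = -30 + 5*(1/2355) = -30 + 1/471 = -14129/471 ≈ -29.998)
u(4)*A = -9*(-14129/471) = 42387/157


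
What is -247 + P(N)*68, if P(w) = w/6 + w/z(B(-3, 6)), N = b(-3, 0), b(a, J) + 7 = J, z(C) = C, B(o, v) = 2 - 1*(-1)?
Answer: -485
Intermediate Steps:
B(o, v) = 3 (B(o, v) = 2 + 1 = 3)
b(a, J) = -7 + J
N = -7 (N = -7 + 0 = -7)
P(w) = w/2 (P(w) = w/6 + w/3 = w/2)
-247 + P(N)*68 = -247 + ((½)*(-7))*68 = -247 - 7/2*68 = -247 - 238 = -485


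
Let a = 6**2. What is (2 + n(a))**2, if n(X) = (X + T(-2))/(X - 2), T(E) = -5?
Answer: 9801/1156 ≈ 8.4784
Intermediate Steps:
a = 36
n(X) = (-5 + X)/(-2 + X) (n(X) = (X - 5)/(X - 2) = (-5 + X)/(-2 + X))
(2 + n(a))**2 = (2 + (-5 + 36)/(-2 + 36))**2 = (2 + 31/34)**2 = (99/34)**2 = 9801/1156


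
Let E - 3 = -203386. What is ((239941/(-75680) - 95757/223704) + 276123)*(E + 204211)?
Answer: 13439702194205091/58784440 ≈ 2.2863e+8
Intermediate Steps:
E = -203383 (E = 3 - 203386 = -203383)
((239941/(-75680) - 95757/223704) + 276123)*(E + 204211) = ((239941/(-75680) - 95757/223704) + 276123)*(-203383 + 204211) = ((239941*(-1/75680) - 95757*1/223704) + 276123)*828 = ((-239941/75680 - 31919/74568) + 276123)*828 = (-2538443801/705413280 + 276123)*828 = (194778292669639/705413280)*828 = 13439702194205091/58784440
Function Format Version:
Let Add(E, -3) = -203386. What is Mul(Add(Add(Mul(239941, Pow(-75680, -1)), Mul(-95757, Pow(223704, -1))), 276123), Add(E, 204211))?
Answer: Rational(13439702194205091, 58784440) ≈ 2.2863e+8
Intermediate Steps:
E = -203383 (E = Add(3, -203386) = -203383)
Mul(Add(Add(Mul(239941, Pow(-75680, -1)), Mul(-95757, Pow(223704, -1))), 276123), Add(E, 204211)) = Mul(Add(Add(Mul(239941, Pow(-75680, -1)), Mul(-95757, Pow(223704, -1))), 276123), Add(-203383, 204211)) = Mul(Add(Add(Mul(239941, Rational(-1, 75680)), Mul(-95757, Rational(1, 223704))), 276123), 828) = Mul(Add(Add(Rational(-239941, 75680), Rational(-31919, 74568)), 276123), 828) = Mul(Add(Rational(-2538443801, 705413280), 276123), 828) = Mul(Rational(194778292669639, 705413280), 828) = Rational(13439702194205091, 58784440)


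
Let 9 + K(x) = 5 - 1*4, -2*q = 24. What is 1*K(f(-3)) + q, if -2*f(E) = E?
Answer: -20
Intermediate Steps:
q = -12 (q = -1/2*24 = -12)
f(E) = -E/2
K(x) = -8 (K(x) = -9 + (5 - 1*4) = -9 + (5 - 4) = -9 + 1 = -8)
1*K(f(-3)) + q = 1*(-8) - 12 = -8 - 12 = -20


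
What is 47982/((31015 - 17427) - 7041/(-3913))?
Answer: 187753566/53176885 ≈ 3.5307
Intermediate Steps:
47982/((31015 - 17427) - 7041/(-3913)) = 47982/(13588 - 7041*(-1/3913)) = 47982/(13588 + 7041/3913) = 47982/(53176885/3913) = 47982*(3913/53176885) = 187753566/53176885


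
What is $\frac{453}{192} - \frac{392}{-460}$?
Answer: $\frac{23637}{7360} \approx 3.2115$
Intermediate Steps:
$\frac{453}{192} - \frac{392}{-460} = 453 \cdot \frac{1}{192} - - \frac{98}{115} = \frac{151}{64} + \frac{98}{115} = \frac{23637}{7360}$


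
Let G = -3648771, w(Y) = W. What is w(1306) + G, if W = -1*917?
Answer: -3649688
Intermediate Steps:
W = -917
w(Y) = -917
w(1306) + G = -917 - 3648771 = -3649688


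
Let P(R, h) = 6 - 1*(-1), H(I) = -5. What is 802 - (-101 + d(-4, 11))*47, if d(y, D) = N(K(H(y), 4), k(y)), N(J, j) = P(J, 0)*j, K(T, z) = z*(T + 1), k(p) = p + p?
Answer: 8181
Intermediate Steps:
k(p) = 2*p
P(R, h) = 7 (P(R, h) = 6 + 1 = 7)
K(T, z) = z*(1 + T)
N(J, j) = 7*j
d(y, D) = 14*y (d(y, D) = 7*(2*y) = 14*y)
802 - (-101 + d(-4, 11))*47 = 802 - (-101 + 14*(-4))*47 = 802 - (-101 - 56)*47 = 802 - (-157)*47 = 802 - 1*(-7379) = 802 + 7379 = 8181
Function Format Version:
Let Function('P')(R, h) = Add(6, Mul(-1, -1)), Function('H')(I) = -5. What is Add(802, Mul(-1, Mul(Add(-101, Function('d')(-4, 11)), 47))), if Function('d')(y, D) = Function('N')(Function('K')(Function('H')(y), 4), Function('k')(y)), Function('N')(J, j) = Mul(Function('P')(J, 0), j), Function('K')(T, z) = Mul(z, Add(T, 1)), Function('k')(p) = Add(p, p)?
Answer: 8181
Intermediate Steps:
Function('k')(p) = Mul(2, p)
Function('P')(R, h) = 7 (Function('P')(R, h) = Add(6, 1) = 7)
Function('K')(T, z) = Mul(z, Add(1, T))
Function('N')(J, j) = Mul(7, j)
Function('d')(y, D) = Mul(14, y) (Function('d')(y, D) = Mul(7, Mul(2, y)) = Mul(14, y))
Add(802, Mul(-1, Mul(Add(-101, Function('d')(-4, 11)), 47))) = Add(802, Mul(-1, Mul(Add(-101, Mul(14, -4)), 47))) = Add(802, Mul(-1, Mul(Add(-101, -56), 47))) = Add(802, Mul(-1, Mul(-157, 47))) = Add(802, Mul(-1, -7379)) = Add(802, 7379) = 8181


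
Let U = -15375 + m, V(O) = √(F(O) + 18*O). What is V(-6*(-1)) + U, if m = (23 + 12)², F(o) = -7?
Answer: -14150 + √101 ≈ -14140.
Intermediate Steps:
m = 1225 (m = 35² = 1225)
V(O) = √(-7 + 18*O)
U = -14150 (U = -15375 + 1225 = -14150)
V(-6*(-1)) + U = √(-7 + 18*(-6*(-1))) - 14150 = √(-7 + 18*6) - 14150 = √(-7 + 108) - 14150 = √101 - 14150 = -14150 + √101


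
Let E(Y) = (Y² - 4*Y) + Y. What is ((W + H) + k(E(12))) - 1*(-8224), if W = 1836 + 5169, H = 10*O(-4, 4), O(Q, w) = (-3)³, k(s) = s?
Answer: 15067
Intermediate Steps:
E(Y) = Y² - 3*Y
O(Q, w) = -27
H = -270 (H = 10*(-27) = -270)
W = 7005
((W + H) + k(E(12))) - 1*(-8224) = ((7005 - 270) + 12*(-3 + 12)) - 1*(-8224) = (6735 + 12*9) + 8224 = (6735 + 108) + 8224 = 6843 + 8224 = 15067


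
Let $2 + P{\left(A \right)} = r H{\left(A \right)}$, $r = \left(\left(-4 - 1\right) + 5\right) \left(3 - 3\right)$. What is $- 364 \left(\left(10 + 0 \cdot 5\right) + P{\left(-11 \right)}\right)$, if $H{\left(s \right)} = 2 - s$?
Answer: $-2912$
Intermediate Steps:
$r = 0$ ($r = \left(-5 + 5\right) 0 = 0 \cdot 0 = 0$)
$P{\left(A \right)} = -2$ ($P{\left(A \right)} = -2 + 0 \left(2 - A\right) = -2 + 0 = -2$)
$- 364 \left(\left(10 + 0 \cdot 5\right) + P{\left(-11 \right)}\right) = - 364 \left(\left(10 + 0 \cdot 5\right) - 2\right) = - 364 \left(\left(10 + 0\right) - 2\right) = - 364 \left(10 - 2\right) = \left(-364\right) 8 = -2912$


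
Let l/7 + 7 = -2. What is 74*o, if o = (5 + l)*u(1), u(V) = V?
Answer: -4292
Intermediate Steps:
l = -63 (l = -49 + 7*(-2) = -49 - 14 = -63)
o = -58 (o = (5 - 63)*1 = -58*1 = -58)
74*o = 74*(-58) = -4292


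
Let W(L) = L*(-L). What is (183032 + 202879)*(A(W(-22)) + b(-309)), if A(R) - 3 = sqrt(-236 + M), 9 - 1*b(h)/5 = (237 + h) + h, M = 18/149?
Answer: 753684183 + 385911*I*sqrt(5236754)/149 ≈ 7.5368e+8 + 5.927e+6*I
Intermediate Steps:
M = 18/149 (M = 18*(1/149) = 18/149 ≈ 0.12081)
b(h) = -1140 - 10*h (b(h) = 45 - 5*((237 + h) + h) = 45 - 5*(237 + 2*h) = 45 + (-1185 - 10*h) = -1140 - 10*h)
W(L) = -L**2
A(R) = 3 + I*sqrt(5236754)/149 (A(R) = 3 + sqrt(-236 + 18/149) = 3 + sqrt(-35146/149) = 3 + I*sqrt(5236754)/149)
(183032 + 202879)*(A(W(-22)) + b(-309)) = (183032 + 202879)*((3 + I*sqrt(5236754)/149) + (-1140 - 10*(-309))) = 385911*((3 + I*sqrt(5236754)/149) + (-1140 + 3090)) = 385911*((3 + I*sqrt(5236754)/149) + 1950) = 385911*(1953 + I*sqrt(5236754)/149) = 753684183 + 385911*I*sqrt(5236754)/149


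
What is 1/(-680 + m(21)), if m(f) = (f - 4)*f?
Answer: -1/323 ≈ -0.0030960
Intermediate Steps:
m(f) = f*(-4 + f) (m(f) = (-4 + f)*f = f*(-4 + f))
1/(-680 + m(21)) = 1/(-680 + 21*(-4 + 21)) = 1/(-680 + 21*17) = 1/(-680 + 357) = 1/(-323) = -1/323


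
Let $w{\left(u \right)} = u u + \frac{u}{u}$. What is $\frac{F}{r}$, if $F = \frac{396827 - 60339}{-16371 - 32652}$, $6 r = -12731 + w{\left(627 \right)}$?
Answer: $- \frac{672976}{6216100059} \approx -0.00010826$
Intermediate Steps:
$w{\left(u \right)} = 1 + u^{2}$ ($w{\left(u \right)} = u^{2} + 1 = 1 + u^{2}$)
$r = \frac{380399}{6}$ ($r = \frac{-12731 + \left(1 + 627^{2}\right)}{6} = \frac{-12731 + \left(1 + 393129\right)}{6} = \frac{-12731 + 393130}{6} = \frac{1}{6} \cdot 380399 = \frac{380399}{6} \approx 63400.0$)
$F = - \frac{336488}{49023}$ ($F = \frac{336488}{-49023} = 336488 \left(- \frac{1}{49023}\right) = - \frac{336488}{49023} \approx -6.8639$)
$\frac{F}{r} = - \frac{336488}{49023 \cdot \frac{380399}{6}} = \left(- \frac{336488}{49023}\right) \frac{6}{380399} = - \frac{672976}{6216100059}$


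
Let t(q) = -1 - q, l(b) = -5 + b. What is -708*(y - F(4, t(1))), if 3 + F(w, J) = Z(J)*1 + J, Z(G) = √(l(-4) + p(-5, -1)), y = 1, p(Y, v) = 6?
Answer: -4248 + 708*I*√3 ≈ -4248.0 + 1226.3*I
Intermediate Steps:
Z(G) = I*√3 (Z(G) = √((-5 - 4) + 6) = √(-9 + 6) = √(-3) = I*√3)
F(w, J) = -3 + J + I*√3 (F(w, J) = -3 + ((I*√3)*1 + J) = -3 + (I*√3 + J) = -3 + (J + I*√3) = -3 + J + I*√3)
-708*(y - F(4, t(1))) = -708*(1 - (-3 + (-1 - 1*1) + I*√3)) = -708*(1 - (-3 + (-1 - 1) + I*√3)) = -708*(1 - (-3 - 2 + I*√3)) = -708*(1 - (-5 + I*√3)) = -708*(1 + (5 - I*√3)) = -708*(6 - I*√3) = -4248 + 708*I*√3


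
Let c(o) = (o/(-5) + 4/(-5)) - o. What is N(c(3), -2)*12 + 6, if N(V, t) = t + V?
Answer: -354/5 ≈ -70.800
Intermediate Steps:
c(o) = -⅘ - 6*o/5 (c(o) = (o*(-⅕) + 4*(-⅕)) - o = (-o/5 - ⅘) - o = (-⅘ - o/5) - o = -⅘ - 6*o/5)
N(V, t) = V + t
N(c(3), -2)*12 + 6 = ((-⅘ - 6/5*3) - 2)*12 + 6 = ((-⅘ - 18/5) - 2)*12 + 6 = (-22/5 - 2)*12 + 6 = -32/5*12 + 6 = -384/5 + 6 = -354/5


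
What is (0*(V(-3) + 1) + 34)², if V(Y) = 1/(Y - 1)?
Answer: 1156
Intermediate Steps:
V(Y) = 1/(-1 + Y)
(0*(V(-3) + 1) + 34)² = (0*(1/(-1 - 3) + 1) + 34)² = (0*(1/(-4) + 1) + 34)² = (0*(-¼ + 1) + 34)² = (0*(¾) + 34)² = (0 + 34)² = 34² = 1156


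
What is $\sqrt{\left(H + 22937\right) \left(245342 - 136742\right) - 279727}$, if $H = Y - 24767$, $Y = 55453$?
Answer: $\sqrt{5823178073} \approx 76310.0$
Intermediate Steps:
$H = 30686$ ($H = 55453 - 24767 = 30686$)
$\sqrt{\left(H + 22937\right) \left(245342 - 136742\right) - 279727} = \sqrt{\left(30686 + 22937\right) \left(245342 - 136742\right) - 279727} = \sqrt{53623 \cdot 108600 - 279727} = \sqrt{5823457800 - 279727} = \sqrt{5823178073}$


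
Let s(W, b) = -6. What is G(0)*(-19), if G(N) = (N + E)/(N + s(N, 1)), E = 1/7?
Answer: 19/42 ≈ 0.45238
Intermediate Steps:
E = ⅐ ≈ 0.14286
G(N) = (⅐ + N)/(-6 + N) (G(N) = (N + ⅐)/(N - 6) = (⅐ + N)/(-6 + N))
G(0)*(-19) = ((⅐ + 0)/(-6 + 0))*(-19) = ((⅐)/(-6))*(-19) = -⅙*⅐*(-19) = -1/42*(-19) = 19/42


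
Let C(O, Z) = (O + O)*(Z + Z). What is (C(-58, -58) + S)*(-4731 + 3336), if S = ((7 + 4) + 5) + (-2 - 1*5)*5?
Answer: -18744615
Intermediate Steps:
C(O, Z) = 4*O*Z (C(O, Z) = (2*O)*(2*Z) = 4*O*Z)
S = -19 (S = (11 + 5) + (-2 - 5)*5 = 16 - 7*5 = 16 - 35 = -19)
(C(-58, -58) + S)*(-4731 + 3336) = (4*(-58)*(-58) - 19)*(-4731 + 3336) = (13456 - 19)*(-1395) = 13437*(-1395) = -18744615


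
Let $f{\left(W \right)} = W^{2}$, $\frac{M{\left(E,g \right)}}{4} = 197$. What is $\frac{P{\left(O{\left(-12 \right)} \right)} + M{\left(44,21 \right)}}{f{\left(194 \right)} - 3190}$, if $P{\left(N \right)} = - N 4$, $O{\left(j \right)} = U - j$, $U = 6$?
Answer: $\frac{358}{17223} \approx 0.020786$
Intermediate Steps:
$M{\left(E,g \right)} = 788$ ($M{\left(E,g \right)} = 4 \cdot 197 = 788$)
$O{\left(j \right)} = 6 - j$
$P{\left(N \right)} = - 4 N$
$\frac{P{\left(O{\left(-12 \right)} \right)} + M{\left(44,21 \right)}}{f{\left(194 \right)} - 3190} = \frac{- 4 \left(6 - -12\right) + 788}{194^{2} - 3190} = \frac{- 4 \left(6 + 12\right) + 788}{37636 - 3190} = \frac{\left(-4\right) 18 + 788}{34446} = \left(-72 + 788\right) \frac{1}{34446} = 716 \cdot \frac{1}{34446} = \frac{358}{17223}$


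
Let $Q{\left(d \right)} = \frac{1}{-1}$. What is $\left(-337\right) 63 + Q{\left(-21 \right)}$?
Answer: $-21232$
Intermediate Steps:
$Q{\left(d \right)} = -1$
$\left(-337\right) 63 + Q{\left(-21 \right)} = \left(-337\right) 63 - 1 = -21231 - 1 = -21232$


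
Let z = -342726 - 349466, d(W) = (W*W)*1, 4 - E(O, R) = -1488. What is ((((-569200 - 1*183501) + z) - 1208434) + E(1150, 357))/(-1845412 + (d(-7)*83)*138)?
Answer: 2651835/1284166 ≈ 2.0650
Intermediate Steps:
E(O, R) = 1492 (E(O, R) = 4 - 1*(-1488) = 4 + 1488 = 1492)
d(W) = W**2 (d(W) = W**2*1 = W**2)
z = -692192
((((-569200 - 1*183501) + z) - 1208434) + E(1150, 357))/(-1845412 + (d(-7)*83)*138) = ((((-569200 - 1*183501) - 692192) - 1208434) + 1492)/(-1845412 + ((-7)**2*83)*138) = ((((-569200 - 183501) - 692192) - 1208434) + 1492)/(-1845412 + (49*83)*138) = (((-752701 - 692192) - 1208434) + 1492)/(-1845412 + 4067*138) = ((-1444893 - 1208434) + 1492)/(-1845412 + 561246) = (-2653327 + 1492)/(-1284166) = -2651835*(-1/1284166) = 2651835/1284166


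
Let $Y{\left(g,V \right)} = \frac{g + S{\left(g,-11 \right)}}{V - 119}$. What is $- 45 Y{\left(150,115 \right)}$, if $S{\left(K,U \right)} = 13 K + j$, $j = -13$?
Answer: $\frac{93915}{4} \approx 23479.0$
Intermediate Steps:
$S{\left(K,U \right)} = -13 + 13 K$ ($S{\left(K,U \right)} = 13 K - 13 = -13 + 13 K$)
$Y{\left(g,V \right)} = \frac{-13 + 14 g}{-119 + V}$ ($Y{\left(g,V \right)} = \frac{g + \left(-13 + 13 g\right)}{V - 119} = \frac{-13 + 14 g}{-119 + V}$)
$- 45 Y{\left(150,115 \right)} = - 45 \frac{-13 + 14 \cdot 150}{-119 + 115} = - 45 \frac{-13 + 2100}{-4} = - 45 \left(\left(- \frac{1}{4}\right) 2087\right) = \left(-45\right) \left(- \frac{2087}{4}\right) = \frac{93915}{4}$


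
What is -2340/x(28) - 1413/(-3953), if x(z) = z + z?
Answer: -2292723/55342 ≈ -41.428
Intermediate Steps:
x(z) = 2*z
-2340/x(28) - 1413/(-3953) = -2340/(2*28) - 1413/(-3953) = -2340/56 - 1413*(-1/3953) = -2340*1/56 + 1413/3953 = -585/14 + 1413/3953 = -2292723/55342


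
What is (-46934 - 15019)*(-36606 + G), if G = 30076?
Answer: 404553090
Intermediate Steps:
(-46934 - 15019)*(-36606 + G) = (-46934 - 15019)*(-36606 + 30076) = -61953*(-6530) = 404553090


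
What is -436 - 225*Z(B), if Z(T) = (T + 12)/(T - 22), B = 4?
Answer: -236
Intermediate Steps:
Z(T) = (12 + T)/(-22 + T)
-436 - 225*Z(B) = -436 - 225*(12 + 4)/(-22 + 4) = -436 - 225*16/(-18) = -436 - (-25)*16/2 = -436 - 225*(-8/9) = -436 + 200 = -236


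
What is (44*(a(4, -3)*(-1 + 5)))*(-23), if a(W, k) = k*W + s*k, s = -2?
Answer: 24288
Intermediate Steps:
a(W, k) = -2*k + W*k (a(W, k) = k*W - 2*k = W*k - 2*k = -2*k + W*k)
(44*(a(4, -3)*(-1 + 5)))*(-23) = (44*((-3*(-2 + 4))*(-1 + 5)))*(-23) = (44*(-3*2*4))*(-23) = (44*(-6*4))*(-23) = (44*(-24))*(-23) = -1056*(-23) = 24288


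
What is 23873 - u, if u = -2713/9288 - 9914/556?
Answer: 30844204351/1291032 ≈ 23891.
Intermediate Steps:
u = -23397415/1291032 (u = -2713*1/9288 - 9914*1/556 = -2713/9288 - 4957/278 = -23397415/1291032 ≈ -18.123)
23873 - u = 23873 - 1*(-23397415/1291032) = 23873 + 23397415/1291032 = 30844204351/1291032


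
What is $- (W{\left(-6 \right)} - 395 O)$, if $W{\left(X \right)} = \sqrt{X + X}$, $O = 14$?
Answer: $5530 - 2 i \sqrt{3} \approx 5530.0 - 3.4641 i$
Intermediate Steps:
$W{\left(X \right)} = \sqrt{2} \sqrt{X}$ ($W{\left(X \right)} = \sqrt{2 X} = \sqrt{2} \sqrt{X}$)
$- (W{\left(-6 \right)} - 395 O) = - (\sqrt{2} \sqrt{-6} - 5530) = - (\sqrt{2} i \sqrt{6} - 5530) = - (2 i \sqrt{3} - 5530) = - (-5530 + 2 i \sqrt{3}) = 5530 - 2 i \sqrt{3}$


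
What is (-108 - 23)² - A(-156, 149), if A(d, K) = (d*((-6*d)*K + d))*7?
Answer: 152141497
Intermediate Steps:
A(d, K) = 7*d*(d - 6*K*d) (A(d, K) = (d*(-6*K*d + d))*7 = (d*(d - 6*K*d))*7 = 7*d*(d - 6*K*d))
(-108 - 23)² - A(-156, 149) = (-108 - 23)² - (-156)²*(7 - 42*149) = (-131)² - 24336*(7 - 6258) = 17161 - 24336*(-6251) = 17161 - 1*(-152124336) = 17161 + 152124336 = 152141497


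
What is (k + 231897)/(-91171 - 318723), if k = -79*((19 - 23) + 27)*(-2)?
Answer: -235531/409894 ≈ -0.57461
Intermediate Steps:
k = 3634 (k = -79*(-4 + 27)*(-2) = -79*23*(-2) = -1817*(-2) = 3634)
(k + 231897)/(-91171 - 318723) = (3634 + 231897)/(-91171 - 318723) = 235531/(-409894) = 235531*(-1/409894) = -235531/409894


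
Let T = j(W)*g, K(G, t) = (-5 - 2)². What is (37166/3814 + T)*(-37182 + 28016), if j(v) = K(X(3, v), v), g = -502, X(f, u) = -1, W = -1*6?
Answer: 429791934298/1907 ≈ 2.2538e+8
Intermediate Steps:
W = -6
K(G, t) = 49 (K(G, t) = (-7)² = 49)
j(v) = 49
T = -24598 (T = 49*(-502) = -24598)
(37166/3814 + T)*(-37182 + 28016) = (37166/3814 - 24598)*(-37182 + 28016) = (37166*(1/3814) - 24598)*(-9166) = (18583/1907 - 24598)*(-9166) = -46889803/1907*(-9166) = 429791934298/1907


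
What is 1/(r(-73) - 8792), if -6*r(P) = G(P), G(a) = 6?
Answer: -1/8793 ≈ -0.00011373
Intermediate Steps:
r(P) = -1 (r(P) = -⅙*6 = -1)
1/(r(-73) - 8792) = 1/(-1 - 8792) = 1/(-8793) = -1/8793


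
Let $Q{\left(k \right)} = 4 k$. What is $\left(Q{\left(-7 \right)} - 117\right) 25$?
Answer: $-3625$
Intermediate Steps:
$\left(Q{\left(-7 \right)} - 117\right) 25 = \left(4 \left(-7\right) - 117\right) 25 = \left(-28 - 117\right) 25 = \left(-145\right) 25 = -3625$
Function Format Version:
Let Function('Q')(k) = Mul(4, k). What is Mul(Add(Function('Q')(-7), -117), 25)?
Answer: -3625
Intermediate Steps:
Mul(Add(Function('Q')(-7), -117), 25) = Mul(Add(Mul(4, -7), -117), 25) = Mul(Add(-28, -117), 25) = Mul(-145, 25) = -3625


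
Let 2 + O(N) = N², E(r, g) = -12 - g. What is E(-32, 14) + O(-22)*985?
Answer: 474744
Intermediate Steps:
O(N) = -2 + N²
E(-32, 14) + O(-22)*985 = (-12 - 1*14) + (-2 + (-22)²)*985 = (-12 - 14) + (-2 + 484)*985 = -26 + 482*985 = -26 + 474770 = 474744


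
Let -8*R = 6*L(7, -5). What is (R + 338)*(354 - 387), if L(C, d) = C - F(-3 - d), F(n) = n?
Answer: -44121/4 ≈ -11030.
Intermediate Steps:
L(C, d) = 3 + C + d (L(C, d) = C - (-3 - d) = C + (3 + d) = 3 + C + d)
R = -15/4 (R = -3*(3 + 7 - 5)/4 = -3*5/4 = -1/8*30 = -15/4 ≈ -3.7500)
(R + 338)*(354 - 387) = (-15/4 + 338)*(354 - 387) = (1337/4)*(-33) = -44121/4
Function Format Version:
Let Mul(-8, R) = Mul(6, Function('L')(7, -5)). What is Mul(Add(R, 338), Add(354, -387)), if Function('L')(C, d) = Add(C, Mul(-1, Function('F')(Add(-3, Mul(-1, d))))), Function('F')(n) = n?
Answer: Rational(-44121, 4) ≈ -11030.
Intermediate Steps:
Function('L')(C, d) = Add(3, C, d) (Function('L')(C, d) = Add(C, Mul(-1, Add(-3, Mul(-1, d)))) = Add(C, Add(3, d)) = Add(3, C, d))
R = Rational(-15, 4) (R = Mul(Rational(-1, 8), Mul(6, Add(3, 7, -5))) = Mul(Rational(-1, 8), Mul(6, 5)) = Mul(Rational(-1, 8), 30) = Rational(-15, 4) ≈ -3.7500)
Mul(Add(R, 338), Add(354, -387)) = Mul(Add(Rational(-15, 4), 338), Add(354, -387)) = Mul(Rational(1337, 4), -33) = Rational(-44121, 4)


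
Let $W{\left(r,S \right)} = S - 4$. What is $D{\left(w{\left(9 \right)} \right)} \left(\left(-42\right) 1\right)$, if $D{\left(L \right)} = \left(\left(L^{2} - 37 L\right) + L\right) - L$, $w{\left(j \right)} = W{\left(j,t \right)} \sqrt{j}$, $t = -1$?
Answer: $-32760$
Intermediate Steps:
$W{\left(r,S \right)} = -4 + S$
$w{\left(j \right)} = - 5 \sqrt{j}$ ($w{\left(j \right)} = \left(-4 - 1\right) \sqrt{j} = - 5 \sqrt{j}$)
$D{\left(L \right)} = L^{2} - 37 L$ ($D{\left(L \right)} = \left(L^{2} - 36 L\right) - L = L^{2} - 37 L$)
$D{\left(w{\left(9 \right)} \right)} \left(\left(-42\right) 1\right) = - 5 \sqrt{9} \left(-37 - 5 \sqrt{9}\right) \left(\left(-42\right) 1\right) = \left(-5\right) 3 \left(-37 - 15\right) \left(-42\right) = - 15 \left(-37 - 15\right) \left(-42\right) = \left(-15\right) \left(-52\right) \left(-42\right) = 780 \left(-42\right) = -32760$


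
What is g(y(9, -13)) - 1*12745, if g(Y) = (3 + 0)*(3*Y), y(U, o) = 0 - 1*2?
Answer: -12763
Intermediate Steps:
y(U, o) = -2 (y(U, o) = 0 - 2 = -2)
g(Y) = 9*Y (g(Y) = 3*(3*Y) = 9*Y)
g(y(9, -13)) - 1*12745 = 9*(-2) - 1*12745 = -18 - 12745 = -12763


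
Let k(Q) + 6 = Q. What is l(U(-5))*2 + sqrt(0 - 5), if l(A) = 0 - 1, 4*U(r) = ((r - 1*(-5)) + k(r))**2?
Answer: -2 + I*sqrt(5) ≈ -2.0 + 2.2361*I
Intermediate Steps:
k(Q) = -6 + Q
U(r) = (-1 + 2*r)**2/4 (U(r) = ((r - 1*(-5)) + (-6 + r))**2/4 = ((r + 5) + (-6 + r))**2/4 = ((5 + r) + (-6 + r))**2/4 = (-1 + 2*r)**2/4)
l(A) = -1
l(U(-5))*2 + sqrt(0 - 5) = -1*2 + sqrt(0 - 5) = -2 + sqrt(-5) = -2 + I*sqrt(5)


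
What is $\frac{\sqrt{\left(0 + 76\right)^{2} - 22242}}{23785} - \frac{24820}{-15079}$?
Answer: $\frac{1460}{887} + \frac{i \sqrt{16466}}{23785} \approx 1.646 + 0.005395 i$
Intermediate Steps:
$\frac{\sqrt{\left(0 + 76\right)^{2} - 22242}}{23785} - \frac{24820}{-15079} = \sqrt{76^{2} - 22242} \cdot \frac{1}{23785} - - \frac{1460}{887} = \sqrt{5776 - 22242} \cdot \frac{1}{23785} + \frac{1460}{887} = \sqrt{-16466} \cdot \frac{1}{23785} + \frac{1460}{887} = i \sqrt{16466} \cdot \frac{1}{23785} + \frac{1460}{887} = \frac{i \sqrt{16466}}{23785} + \frac{1460}{887} = \frac{1460}{887} + \frac{i \sqrt{16466}}{23785}$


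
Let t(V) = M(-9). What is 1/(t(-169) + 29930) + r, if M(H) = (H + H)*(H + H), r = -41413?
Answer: -1252908901/30254 ≈ -41413.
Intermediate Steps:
M(H) = 4*H**2 (M(H) = (2*H)*(2*H) = 4*H**2)
t(V) = 324 (t(V) = 4*(-9)**2 = 4*81 = 324)
1/(t(-169) + 29930) + r = 1/(324 + 29930) - 41413 = 1/30254 - 41413 = -1252908901/30254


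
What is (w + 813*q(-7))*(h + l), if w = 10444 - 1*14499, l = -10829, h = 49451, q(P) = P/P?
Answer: -125212524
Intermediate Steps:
q(P) = 1
w = -4055 (w = 10444 - 14499 = -4055)
(w + 813*q(-7))*(h + l) = (-4055 + 813*1)*(49451 - 10829) = (-4055 + 813)*38622 = -3242*38622 = -125212524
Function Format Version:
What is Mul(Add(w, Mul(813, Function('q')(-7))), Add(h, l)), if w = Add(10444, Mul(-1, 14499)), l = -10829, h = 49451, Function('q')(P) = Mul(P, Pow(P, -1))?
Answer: -125212524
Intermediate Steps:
Function('q')(P) = 1
w = -4055 (w = Add(10444, -14499) = -4055)
Mul(Add(w, Mul(813, Function('q')(-7))), Add(h, l)) = Mul(Add(-4055, Mul(813, 1)), Add(49451, -10829)) = Mul(Add(-4055, 813), 38622) = Mul(-3242, 38622) = -125212524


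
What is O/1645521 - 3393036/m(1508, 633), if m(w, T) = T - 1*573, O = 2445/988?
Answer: -153230895769673/2709624580 ≈ -56551.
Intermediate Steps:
O = 2445/988 (O = 2445*(1/988) = 2445/988 ≈ 2.4747)
m(w, T) = -573 + T (m(w, T) = T - 573 = -573 + T)
O/1645521 - 3393036/m(1508, 633) = (2445/988)/1645521 - 3393036/(-573 + 633) = (2445/988)*(1/1645521) - 3393036/60 = 815/541924916 - 3393036*1/60 = 815/541924916 - 282753/5 = -153230895769673/2709624580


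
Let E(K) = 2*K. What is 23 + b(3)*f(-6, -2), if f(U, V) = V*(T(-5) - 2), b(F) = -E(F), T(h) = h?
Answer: -61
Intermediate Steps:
b(F) = -2*F
f(U, V) = -7*V (f(U, V) = V*(-5 - 2) = V*(-7) = -7*V)
23 + b(3)*f(-6, -2) = 23 + (-2*3)*(-7*(-2)) = 23 - 6*14 = 23 - 84 = -61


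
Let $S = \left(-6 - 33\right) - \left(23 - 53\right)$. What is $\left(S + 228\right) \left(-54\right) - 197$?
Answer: $-12023$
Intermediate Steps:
$S = -9$ ($S = -39 - \left(23 - 53\right) = -39 - -30 = -39 + 30 = -9$)
$\left(S + 228\right) \left(-54\right) - 197 = \left(-9 + 228\right) \left(-54\right) - 197 = 219 \left(-54\right) - 197 = -11826 - 197 = -12023$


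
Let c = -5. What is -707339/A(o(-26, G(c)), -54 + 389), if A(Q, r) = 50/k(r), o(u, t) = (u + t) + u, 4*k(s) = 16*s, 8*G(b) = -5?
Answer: -94783426/5 ≈ -1.8957e+7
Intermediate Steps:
G(b) = -5/8 (G(b) = (⅛)*(-5) = -5/8)
k(s) = 4*s (k(s) = (16*s)/4 = 4*s)
o(u, t) = t + 2*u (o(u, t) = (t + u) + u = t + 2*u)
A(Q, r) = 25/(2*r) (A(Q, r) = 50/((4*r)) = 50*(1/(4*r)) = 25/(2*r))
-707339/A(o(-26, G(c)), -54 + 389) = -707339/(25/(2*(-54 + 389))) = -707339/((25/2)/335) = -707339/((25/2)*(1/335)) = -707339/5/134 = -707339*134/5 = -94783426/5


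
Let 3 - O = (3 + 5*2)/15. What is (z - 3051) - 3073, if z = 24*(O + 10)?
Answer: -29164/5 ≈ -5832.8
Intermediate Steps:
O = 32/15 (O = 3 - (3 + 5*2)/15 = 3 - (3 + 10)/15 = 3 - 13/15 = 32/15 ≈ 2.1333)
z = 1456/5 (z = 24*(32/15 + 10) = 24*(182/15) = 1456/5 ≈ 291.20)
(z - 3051) - 3073 = (1456/5 - 3051) - 3073 = -13799/5 - 3073 = -29164/5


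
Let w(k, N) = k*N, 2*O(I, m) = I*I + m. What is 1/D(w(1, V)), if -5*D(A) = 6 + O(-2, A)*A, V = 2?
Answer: -5/12 ≈ -0.41667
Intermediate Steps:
O(I, m) = m/2 + I²/2 (O(I, m) = (I*I + m)/2 = (I² + m)/2 = (m + I²)/2 = m/2 + I²/2)
w(k, N) = N*k
D(A) = -6/5 - A*(2 + A/2)/5 (D(A) = -(6 + (A/2 + (½)*(-2)²)*A)/5 = -(6 + (A/2 + (½)*4)*A)/5 = -(6 + (A/2 + 2)*A)/5 = -(6 + (2 + A/2)*A)/5 = -(6 + A*(2 + A/2))/5 = -6/5 - A*(2 + A/2)/5)
1/D(w(1, V)) = 1/(-6/5 - 2*1*(4 + 2*1)/10) = 1/(-6/5 - ⅒*2*(4 + 2)) = 1/(-6/5 - ⅒*2*6) = 1/(-6/5 - 6/5) = 1/(-12/5) = -5/12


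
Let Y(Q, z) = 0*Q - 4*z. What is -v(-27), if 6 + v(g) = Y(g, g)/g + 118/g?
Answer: 388/27 ≈ 14.370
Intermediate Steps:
Y(Q, z) = -4*z (Y(Q, z) = 0 - 4*z = -4*z)
v(g) = -10 + 118/g (v(g) = -6 + ((-4*g)/g + 118/g) = -6 + (-4 + 118/g) = -10 + 118/g)
-v(-27) = -(-10 + 118/(-27)) = -(-10 + 118*(-1/27)) = -(-10 - 118/27) = -1*(-388/27) = 388/27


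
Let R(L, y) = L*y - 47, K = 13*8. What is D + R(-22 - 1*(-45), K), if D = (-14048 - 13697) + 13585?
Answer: -11815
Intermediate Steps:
D = -14160 (D = -27745 + 13585 = -14160)
K = 104
R(L, y) = -47 + L*y
D + R(-22 - 1*(-45), K) = -14160 + (-47 + (-22 - 1*(-45))*104) = -14160 + (-47 + (-22 + 45)*104) = -14160 + (-47 + 23*104) = -14160 + (-47 + 2392) = -14160 + 2345 = -11815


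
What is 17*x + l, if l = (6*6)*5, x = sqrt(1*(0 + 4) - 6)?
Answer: 180 + 17*I*sqrt(2) ≈ 180.0 + 24.042*I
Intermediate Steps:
x = I*sqrt(2) (x = sqrt(1*4 - 6) = sqrt(4 - 6) = sqrt(-2) = I*sqrt(2) ≈ 1.4142*I)
l = 180 (l = 36*5 = 180)
17*x + l = 17*(I*sqrt(2)) + 180 = 17*I*sqrt(2) + 180 = 180 + 17*I*sqrt(2)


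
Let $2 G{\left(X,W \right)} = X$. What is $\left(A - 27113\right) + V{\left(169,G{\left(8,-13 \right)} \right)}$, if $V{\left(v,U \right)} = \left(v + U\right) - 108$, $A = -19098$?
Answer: $-46146$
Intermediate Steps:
$G{\left(X,W \right)} = \frac{X}{2}$
$V{\left(v,U \right)} = -108 + U + v$ ($V{\left(v,U \right)} = \left(U + v\right) - 108 = -108 + U + v$)
$\left(A - 27113\right) + V{\left(169,G{\left(8,-13 \right)} \right)} = \left(-19098 - 27113\right) + \left(-108 + \frac{1}{2} \cdot 8 + 169\right) = -46211 + \left(-108 + 4 + 169\right) = -46211 + 65 = -46146$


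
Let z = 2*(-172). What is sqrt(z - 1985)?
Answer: I*sqrt(2329) ≈ 48.26*I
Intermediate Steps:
z = -344
sqrt(z - 1985) = sqrt(-344 - 1985) = sqrt(-2329) = I*sqrt(2329)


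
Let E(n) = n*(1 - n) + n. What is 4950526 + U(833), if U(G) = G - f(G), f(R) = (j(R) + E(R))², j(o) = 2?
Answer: -479164961482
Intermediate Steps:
E(n) = n + n*(1 - n)
f(R) = (2 + R*(2 - R))²
U(G) = G - (-2 + G*(-2 + G))²
4950526 + U(833) = 4950526 + (833 - (-2 + 833*(-2 + 833))²) = 4950526 + (833 - (-2 + 833*831)²) = 4950526 + (833 - (-2 + 692223)²) = 4950526 + (833 - 1*692221²) = 4950526 + (833 - 1*479169912841) = 4950526 + (833 - 479169912841) = 4950526 - 479169912008 = -479164961482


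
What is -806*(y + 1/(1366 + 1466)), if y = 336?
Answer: -383475859/1416 ≈ -2.7082e+5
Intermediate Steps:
-806*(y + 1/(1366 + 1466)) = -806*(336 + 1/(1366 + 1466)) = -806*(336 + 1/2832) = -806*951553/2832 = -383475859/1416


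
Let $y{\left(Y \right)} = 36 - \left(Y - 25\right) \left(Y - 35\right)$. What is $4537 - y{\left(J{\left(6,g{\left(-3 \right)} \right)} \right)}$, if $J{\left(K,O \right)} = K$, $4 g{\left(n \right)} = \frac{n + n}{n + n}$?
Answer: $5052$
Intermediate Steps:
$g{\left(n \right)} = \frac{1}{4}$ ($g{\left(n \right)} = \frac{\left(n + n\right) \frac{1}{n + n}}{4} = \frac{2 n \frac{1}{2 n}}{4} = \frac{1}{4} \cdot 1 = \frac{1}{4}$)
$y{\left(Y \right)} = 36 - \left(-35 + Y\right) \left(-25 + Y\right)$ ($y{\left(Y \right)} = 36 - \left(-25 + Y\right) \left(-35 + Y\right) = 36 - \left(-35 + Y\right) \left(-25 + Y\right)$)
$4537 - y{\left(J{\left(6,g{\left(-3 \right)} \right)} \right)} = 4537 - \left(-839 - 6^{2} + 60 \cdot 6\right) = 4537 - \left(-839 - 36 + 360\right) = 4537 - -515 = 4537 + 515 = 5052$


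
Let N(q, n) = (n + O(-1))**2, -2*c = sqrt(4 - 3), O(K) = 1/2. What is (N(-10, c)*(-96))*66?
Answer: 0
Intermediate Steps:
O(K) = 1/2
c = -1/2 (c = -sqrt(4 - 3)/2 = -sqrt(1)/2 = -1/2*1 = -1/2 ≈ -0.50000)
N(q, n) = (1/2 + n)**2 (N(q, n) = (n + 1/2)**2 = (1/2 + n)**2)
(N(-10, c)*(-96))*66 = (((1 + 2*(-1/2))**2/4)*(-96))*66 = (((1 - 1)**2/4)*(-96))*66 = (((1/4)*0**2)*(-96))*66 = (((1/4)*0)*(-96))*66 = (0*(-96))*66 = 0*66 = 0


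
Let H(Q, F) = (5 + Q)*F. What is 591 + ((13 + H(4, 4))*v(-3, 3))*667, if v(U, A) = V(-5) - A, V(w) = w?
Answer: -260873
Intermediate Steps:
H(Q, F) = F*(5 + Q)
v(U, A) = -5 - A
591 + ((13 + H(4, 4))*v(-3, 3))*667 = 591 + ((13 + 4*(5 + 4))*(-5 - 1*3))*667 = 591 + ((13 + 4*9)*(-5 - 3))*667 = 591 + ((13 + 36)*(-8))*667 = 591 + (49*(-8))*667 = 591 - 392*667 = 591 - 261464 = -260873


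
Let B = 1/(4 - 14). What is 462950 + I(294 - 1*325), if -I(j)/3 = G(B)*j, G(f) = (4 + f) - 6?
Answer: 4627547/10 ≈ 4.6275e+5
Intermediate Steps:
B = -1/10 (B = 1/(-10) = -1/10 ≈ -0.10000)
G(f) = -2 + f
I(j) = 63*j/10 (I(j) = -3*(-2 - 1/10)*j = -(-63)*j/10 = 63*j/10)
462950 + I(294 - 1*325) = 462950 + 63*(294 - 1*325)/10 = 462950 + 63*(294 - 325)/10 = 462950 + (63/10)*(-31) = 462950 - 1953/10 = 4627547/10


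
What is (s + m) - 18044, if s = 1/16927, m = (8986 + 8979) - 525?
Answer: -10223907/16927 ≈ -604.00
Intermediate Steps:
m = 17440 (m = 17965 - 525 = 17440)
s = 1/16927 ≈ 5.9077e-5
(s + m) - 18044 = (1/16927 + 17440) - 18044 = 295206881/16927 - 18044 = -10223907/16927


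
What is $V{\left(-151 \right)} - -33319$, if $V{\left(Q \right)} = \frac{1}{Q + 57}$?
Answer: $\frac{3131985}{94} \approx 33319.0$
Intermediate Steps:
$V{\left(Q \right)} = \frac{1}{57 + Q}$
$V{\left(-151 \right)} - -33319 = \frac{1}{57 - 151} - -33319 = \frac{1}{-94} + 33319 = - \frac{1}{94} + 33319 = \frac{3131985}{94}$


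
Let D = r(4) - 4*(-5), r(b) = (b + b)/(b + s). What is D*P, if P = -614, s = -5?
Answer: -7368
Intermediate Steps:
r(b) = 2*b/(-5 + b) (r(b) = (b + b)/(b - 5) = (2*b)/(-5 + b) = 2*b/(-5 + b))
D = 12 (D = 2*4/(-5 + 4) - 4*(-5) = 2*4/(-1) + 20 = 2*4*(-1) + 20 = -8 + 20 = 12)
D*P = 12*(-614) = -7368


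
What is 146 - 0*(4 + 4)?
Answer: 146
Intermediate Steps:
146 - 0*(4 + 4) = 146 - 0*8 = 146 - 137*0 = 146 + 0 = 146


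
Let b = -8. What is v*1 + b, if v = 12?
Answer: 4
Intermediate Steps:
v*1 + b = 12*1 - 8 = 12 - 8 = 4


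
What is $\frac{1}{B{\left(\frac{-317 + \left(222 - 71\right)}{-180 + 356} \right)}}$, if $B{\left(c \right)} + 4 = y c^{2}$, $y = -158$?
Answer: $- \frac{3872}{559719} \approx -0.0069178$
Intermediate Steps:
$B{\left(c \right)} = -4 - 158 c^{2}$
$\frac{1}{B{\left(\frac{-317 + \left(222 - 71\right)}{-180 + 356} \right)}} = \frac{1}{-4 - 158 \left(\frac{-317 + \left(222 - 71\right)}{-180 + 356}\right)^{2}} = \frac{1}{-4 - 158 \left(\frac{-317 + \left(222 - 71\right)}{176}\right)^{2}} = \frac{1}{-4 - 158 \left(\left(-317 + 151\right) \frac{1}{176}\right)^{2}} = \frac{1}{-4 - 158 \left(\left(-166\right) \frac{1}{176}\right)^{2}} = \frac{1}{-4 - 158 \left(- \frac{83}{88}\right)^{2}} = \frac{1}{-4 - \frac{544231}{3872}} = \frac{1}{- \frac{559719}{3872}} = - \frac{3872}{559719}$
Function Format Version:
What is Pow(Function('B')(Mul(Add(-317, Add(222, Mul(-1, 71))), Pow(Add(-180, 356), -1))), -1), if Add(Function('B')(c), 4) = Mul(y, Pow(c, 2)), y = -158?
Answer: Rational(-3872, 559719) ≈ -0.0069178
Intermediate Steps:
Function('B')(c) = Add(-4, Mul(-158, Pow(c, 2)))
Pow(Function('B')(Mul(Add(-317, Add(222, Mul(-1, 71))), Pow(Add(-180, 356), -1))), -1) = Pow(Add(-4, Mul(-158, Pow(Mul(Add(-317, Add(222, Mul(-1, 71))), Pow(Add(-180, 356), -1)), 2))), -1) = Pow(Add(-4, Mul(-158, Pow(Mul(Add(-317, Add(222, -71)), Pow(176, -1)), 2))), -1) = Pow(Add(-4, Mul(-158, Pow(Mul(Add(-317, 151), Rational(1, 176)), 2))), -1) = Pow(Add(-4, Mul(-158, Pow(Mul(-166, Rational(1, 176)), 2))), -1) = Pow(Add(-4, Mul(-158, Pow(Rational(-83, 88), 2))), -1) = Pow(Add(-4, Mul(-158, Rational(6889, 7744))), -1) = Pow(Add(-4, Rational(-544231, 3872)), -1) = Pow(Rational(-559719, 3872), -1) = Rational(-3872, 559719)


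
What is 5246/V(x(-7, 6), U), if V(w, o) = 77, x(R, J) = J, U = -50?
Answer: 5246/77 ≈ 68.130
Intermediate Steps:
5246/V(x(-7, 6), U) = 5246/77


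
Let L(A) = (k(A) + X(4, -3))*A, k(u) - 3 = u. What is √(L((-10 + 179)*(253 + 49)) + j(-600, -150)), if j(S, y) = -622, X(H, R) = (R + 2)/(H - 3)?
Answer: √2604978898 ≈ 51039.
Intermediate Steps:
X(H, R) = (2 + R)/(-3 + H)
k(u) = 3 + u
L(A) = A*(2 + A) (L(A) = ((3 + A) + (2 - 3)/(-3 + 4))*A = ((3 + A) - 1/1)*A = ((3 + A) + 1*(-1))*A = ((3 + A) - 1)*A = (2 + A)*A = A*(2 + A))
√(L((-10 + 179)*(253 + 49)) + j(-600, -150)) = √(((-10 + 179)*(253 + 49))*(2 + (-10 + 179)*(253 + 49)) - 622) = √((169*302)*(2 + 169*302) - 622) = √(51038*(2 + 51038) - 622) = √(51038*51040 - 622) = √(2604979520 - 622) = √2604978898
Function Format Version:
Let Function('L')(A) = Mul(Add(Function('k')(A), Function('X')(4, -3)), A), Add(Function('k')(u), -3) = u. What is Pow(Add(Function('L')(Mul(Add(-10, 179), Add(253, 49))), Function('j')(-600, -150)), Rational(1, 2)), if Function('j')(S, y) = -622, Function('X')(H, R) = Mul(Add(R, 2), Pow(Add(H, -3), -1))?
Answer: Pow(2604978898, Rational(1, 2)) ≈ 51039.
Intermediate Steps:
Function('X')(H, R) = Mul(Pow(Add(-3, H), -1), Add(2, R)) (Function('X')(H, R) = Mul(Add(2, R), Pow(Add(-3, H), -1)) = Mul(Pow(Add(-3, H), -1), Add(2, R)))
Function('k')(u) = Add(3, u)
Function('L')(A) = Mul(A, Add(2, A)) (Function('L')(A) = Mul(Add(Add(3, A), Mul(Pow(Add(-3, 4), -1), Add(2, -3))), A) = Mul(Add(Add(3, A), Mul(Pow(1, -1), -1)), A) = Mul(Add(Add(3, A), Mul(1, -1)), A) = Mul(Add(Add(3, A), -1), A) = Mul(Add(2, A), A) = Mul(A, Add(2, A)))
Pow(Add(Function('L')(Mul(Add(-10, 179), Add(253, 49))), Function('j')(-600, -150)), Rational(1, 2)) = Pow(Add(Mul(Mul(Add(-10, 179), Add(253, 49)), Add(2, Mul(Add(-10, 179), Add(253, 49)))), -622), Rational(1, 2)) = Pow(Add(Mul(Mul(169, 302), Add(2, Mul(169, 302))), -622), Rational(1, 2)) = Pow(Add(Mul(51038, Add(2, 51038)), -622), Rational(1, 2)) = Pow(Add(Mul(51038, 51040), -622), Rational(1, 2)) = Pow(Add(2604979520, -622), Rational(1, 2)) = Pow(2604978898, Rational(1, 2))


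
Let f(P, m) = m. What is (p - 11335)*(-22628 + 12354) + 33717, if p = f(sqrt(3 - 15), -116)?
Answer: 117681291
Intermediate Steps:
p = -116
(p - 11335)*(-22628 + 12354) + 33717 = (-116 - 11335)*(-22628 + 12354) + 33717 = -11451*(-10274) + 33717 = 117647574 + 33717 = 117681291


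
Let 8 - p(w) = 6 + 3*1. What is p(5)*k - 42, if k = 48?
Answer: -90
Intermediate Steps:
p(w) = -1 (p(w) = 8 - (6 + 3*1) = 8 - (6 + 3) = 8 - 1*9 = 8 - 9 = -1)
p(5)*k - 42 = -1*48 - 42 = -48 - 42 = -90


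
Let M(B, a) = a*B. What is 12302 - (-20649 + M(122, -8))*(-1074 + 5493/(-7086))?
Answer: -54868578551/2362 ≈ -2.3230e+7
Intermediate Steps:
M(B, a) = B*a
12302 - (-20649 + M(122, -8))*(-1074 + 5493/(-7086)) = 12302 - (-20649 + 122*(-8))*(-1074 + 5493/(-7086)) = 12302 - (-20649 - 976)*(-1074 + 5493*(-1/7086)) = 12302 - (-21625)*(-1074 - 1831/2362) = 12302 - (-21625)*(-2538619)/2362 = 12302 - 1*54897635875/2362 = 12302 - 54897635875/2362 = -54868578551/2362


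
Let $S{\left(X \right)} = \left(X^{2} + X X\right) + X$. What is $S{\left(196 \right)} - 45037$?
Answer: $31991$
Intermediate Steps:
$S{\left(X \right)} = X + 2 X^{2}$ ($S{\left(X \right)} = \left(X^{2} + X^{2}\right) + X = 2 X^{2} + X = X + 2 X^{2}$)
$S{\left(196 \right)} - 45037 = 196 \left(1 + 2 \cdot 196\right) - 45037 = 196 \left(1 + 392\right) - 45037 = 196 \cdot 393 - 45037 = 77028 - 45037 = 31991$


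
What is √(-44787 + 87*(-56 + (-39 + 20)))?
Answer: 4*I*√3207 ≈ 226.52*I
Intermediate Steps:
√(-44787 + 87*(-56 + (-39 + 20))) = √(-44787 + 87*(-56 - 19)) = √(-44787 + 87*(-75)) = √(-44787 - 6525) = √(-51312) = 4*I*√3207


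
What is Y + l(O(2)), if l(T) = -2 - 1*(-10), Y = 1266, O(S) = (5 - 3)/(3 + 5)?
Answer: 1274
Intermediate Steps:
O(S) = 1/4 (O(S) = 2/8 = 2*(1/8) = 1/4)
l(T) = 8 (l(T) = -2 + 10 = 8)
Y + l(O(2)) = 1266 + 8 = 1274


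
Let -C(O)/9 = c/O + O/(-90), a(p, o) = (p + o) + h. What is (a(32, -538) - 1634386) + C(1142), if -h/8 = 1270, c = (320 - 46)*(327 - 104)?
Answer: -4697672214/2855 ≈ -1.6454e+6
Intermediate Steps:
c = 61102 (c = 274*223 = 61102)
h = -10160 (h = -8*1270 = -10160)
a(p, o) = -10160 + o + p (a(p, o) = (p + o) - 10160 = (o + p) - 10160 = -10160 + o + p)
C(O) = -549918/O + O/10 (C(O) = -9*(61102/O + O/(-90)) = -9*(61102/O + O*(-1/90)) = -9*(61102/O - O/90) = -549918/O + O/10)
(a(32, -538) - 1634386) + C(1142) = ((-10160 - 538 + 32) - 1634386) + (-549918/1142 + (⅒)*1142) = (-10666 - 1634386) + (-549918*1/1142 + 571/5) = -1645052 + (-274959/571 + 571/5) = -1645052 - 1048754/2855 = -4697672214/2855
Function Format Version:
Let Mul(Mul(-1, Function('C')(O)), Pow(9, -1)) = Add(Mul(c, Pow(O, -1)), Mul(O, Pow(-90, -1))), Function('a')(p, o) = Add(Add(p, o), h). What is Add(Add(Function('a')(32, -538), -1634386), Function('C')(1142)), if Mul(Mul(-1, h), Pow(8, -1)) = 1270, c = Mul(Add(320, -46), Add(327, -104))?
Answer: Rational(-4697672214, 2855) ≈ -1.6454e+6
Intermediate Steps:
c = 61102 (c = Mul(274, 223) = 61102)
h = -10160 (h = Mul(-8, 1270) = -10160)
Function('a')(p, o) = Add(-10160, o, p) (Function('a')(p, o) = Add(Add(p, o), -10160) = Add(Add(o, p), -10160) = Add(-10160, o, p))
Function('C')(O) = Add(Mul(-549918, Pow(O, -1)), Mul(Rational(1, 10), O)) (Function('C')(O) = Mul(-9, Add(Mul(61102, Pow(O, -1)), Mul(O, Pow(-90, -1)))) = Mul(-9, Add(Mul(61102, Pow(O, -1)), Mul(O, Rational(-1, 90)))) = Mul(-9, Add(Mul(61102, Pow(O, -1)), Mul(Rational(-1, 90), O))) = Add(Mul(-549918, Pow(O, -1)), Mul(Rational(1, 10), O)))
Add(Add(Function('a')(32, -538), -1634386), Function('C')(1142)) = Add(Add(Add(-10160, -538, 32), -1634386), Add(Mul(-549918, Pow(1142, -1)), Mul(Rational(1, 10), 1142))) = Add(Add(-10666, -1634386), Add(Mul(-549918, Rational(1, 1142)), Rational(571, 5))) = Add(-1645052, Add(Rational(-274959, 571), Rational(571, 5))) = Add(-1645052, Rational(-1048754, 2855)) = Rational(-4697672214, 2855)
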